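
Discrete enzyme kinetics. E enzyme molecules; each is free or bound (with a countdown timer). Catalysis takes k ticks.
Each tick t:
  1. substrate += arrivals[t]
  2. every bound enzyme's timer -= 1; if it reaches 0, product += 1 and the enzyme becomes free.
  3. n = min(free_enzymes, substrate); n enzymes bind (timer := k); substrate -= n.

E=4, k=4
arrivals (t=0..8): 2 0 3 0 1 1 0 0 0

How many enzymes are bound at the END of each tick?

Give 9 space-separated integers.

Answer: 2 2 4 4 4 4 3 3 1

Derivation:
t=0: arr=2 -> substrate=0 bound=2 product=0
t=1: arr=0 -> substrate=0 bound=2 product=0
t=2: arr=3 -> substrate=1 bound=4 product=0
t=3: arr=0 -> substrate=1 bound=4 product=0
t=4: arr=1 -> substrate=0 bound=4 product=2
t=5: arr=1 -> substrate=1 bound=4 product=2
t=6: arr=0 -> substrate=0 bound=3 product=4
t=7: arr=0 -> substrate=0 bound=3 product=4
t=8: arr=0 -> substrate=0 bound=1 product=6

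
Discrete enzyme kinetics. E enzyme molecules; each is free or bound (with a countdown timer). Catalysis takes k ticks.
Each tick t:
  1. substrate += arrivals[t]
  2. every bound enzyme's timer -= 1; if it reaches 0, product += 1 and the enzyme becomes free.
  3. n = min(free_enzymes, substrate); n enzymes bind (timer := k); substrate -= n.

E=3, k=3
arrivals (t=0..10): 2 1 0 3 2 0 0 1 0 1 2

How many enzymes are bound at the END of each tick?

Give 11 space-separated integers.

t=0: arr=2 -> substrate=0 bound=2 product=0
t=1: arr=1 -> substrate=0 bound=3 product=0
t=2: arr=0 -> substrate=0 bound=3 product=0
t=3: arr=3 -> substrate=1 bound=3 product=2
t=4: arr=2 -> substrate=2 bound=3 product=3
t=5: arr=0 -> substrate=2 bound=3 product=3
t=6: arr=0 -> substrate=0 bound=3 product=5
t=7: arr=1 -> substrate=0 bound=3 product=6
t=8: arr=0 -> substrate=0 bound=3 product=6
t=9: arr=1 -> substrate=0 bound=2 product=8
t=10: arr=2 -> substrate=0 bound=3 product=9

Answer: 2 3 3 3 3 3 3 3 3 2 3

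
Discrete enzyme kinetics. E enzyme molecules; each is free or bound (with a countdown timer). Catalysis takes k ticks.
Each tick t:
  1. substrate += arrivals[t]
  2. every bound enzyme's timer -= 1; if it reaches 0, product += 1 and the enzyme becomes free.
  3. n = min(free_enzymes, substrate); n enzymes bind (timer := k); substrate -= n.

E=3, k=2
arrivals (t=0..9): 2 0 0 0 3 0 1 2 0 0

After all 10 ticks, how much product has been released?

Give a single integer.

Answer: 8

Derivation:
t=0: arr=2 -> substrate=0 bound=2 product=0
t=1: arr=0 -> substrate=0 bound=2 product=0
t=2: arr=0 -> substrate=0 bound=0 product=2
t=3: arr=0 -> substrate=0 bound=0 product=2
t=4: arr=3 -> substrate=0 bound=3 product=2
t=5: arr=0 -> substrate=0 bound=3 product=2
t=6: arr=1 -> substrate=0 bound=1 product=5
t=7: arr=2 -> substrate=0 bound=3 product=5
t=8: arr=0 -> substrate=0 bound=2 product=6
t=9: arr=0 -> substrate=0 bound=0 product=8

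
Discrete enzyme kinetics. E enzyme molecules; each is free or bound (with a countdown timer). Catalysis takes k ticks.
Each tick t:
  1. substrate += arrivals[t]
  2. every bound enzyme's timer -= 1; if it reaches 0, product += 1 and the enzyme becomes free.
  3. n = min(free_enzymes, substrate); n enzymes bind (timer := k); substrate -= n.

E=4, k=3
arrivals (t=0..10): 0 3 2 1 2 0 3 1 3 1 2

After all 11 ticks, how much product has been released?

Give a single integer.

Answer: 11

Derivation:
t=0: arr=0 -> substrate=0 bound=0 product=0
t=1: arr=3 -> substrate=0 bound=3 product=0
t=2: arr=2 -> substrate=1 bound=4 product=0
t=3: arr=1 -> substrate=2 bound=4 product=0
t=4: arr=2 -> substrate=1 bound=4 product=3
t=5: arr=0 -> substrate=0 bound=4 product=4
t=6: arr=3 -> substrate=3 bound=4 product=4
t=7: arr=1 -> substrate=1 bound=4 product=7
t=8: arr=3 -> substrate=3 bound=4 product=8
t=9: arr=1 -> substrate=4 bound=4 product=8
t=10: arr=2 -> substrate=3 bound=4 product=11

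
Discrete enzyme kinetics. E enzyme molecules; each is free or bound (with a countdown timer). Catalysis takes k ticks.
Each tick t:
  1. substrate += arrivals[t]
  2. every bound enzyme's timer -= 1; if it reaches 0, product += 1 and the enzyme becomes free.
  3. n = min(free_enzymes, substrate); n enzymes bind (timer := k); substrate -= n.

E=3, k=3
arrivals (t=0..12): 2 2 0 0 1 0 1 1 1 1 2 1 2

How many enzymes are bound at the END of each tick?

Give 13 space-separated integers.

Answer: 2 3 3 2 2 2 2 2 3 3 3 3 3

Derivation:
t=0: arr=2 -> substrate=0 bound=2 product=0
t=1: arr=2 -> substrate=1 bound=3 product=0
t=2: arr=0 -> substrate=1 bound=3 product=0
t=3: arr=0 -> substrate=0 bound=2 product=2
t=4: arr=1 -> substrate=0 bound=2 product=3
t=5: arr=0 -> substrate=0 bound=2 product=3
t=6: arr=1 -> substrate=0 bound=2 product=4
t=7: arr=1 -> substrate=0 bound=2 product=5
t=8: arr=1 -> substrate=0 bound=3 product=5
t=9: arr=1 -> substrate=0 bound=3 product=6
t=10: arr=2 -> substrate=1 bound=3 product=7
t=11: arr=1 -> substrate=1 bound=3 product=8
t=12: arr=2 -> substrate=2 bound=3 product=9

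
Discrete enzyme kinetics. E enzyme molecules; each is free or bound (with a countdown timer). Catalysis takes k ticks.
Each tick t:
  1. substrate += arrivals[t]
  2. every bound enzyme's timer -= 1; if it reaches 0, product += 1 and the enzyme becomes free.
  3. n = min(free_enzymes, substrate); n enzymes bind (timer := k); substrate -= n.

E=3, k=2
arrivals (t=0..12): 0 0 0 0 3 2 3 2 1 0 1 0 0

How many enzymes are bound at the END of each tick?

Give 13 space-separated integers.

Answer: 0 0 0 0 3 3 3 3 3 3 3 3 0

Derivation:
t=0: arr=0 -> substrate=0 bound=0 product=0
t=1: arr=0 -> substrate=0 bound=0 product=0
t=2: arr=0 -> substrate=0 bound=0 product=0
t=3: arr=0 -> substrate=0 bound=0 product=0
t=4: arr=3 -> substrate=0 bound=3 product=0
t=5: arr=2 -> substrate=2 bound=3 product=0
t=6: arr=3 -> substrate=2 bound=3 product=3
t=7: arr=2 -> substrate=4 bound=3 product=3
t=8: arr=1 -> substrate=2 bound=3 product=6
t=9: arr=0 -> substrate=2 bound=3 product=6
t=10: arr=1 -> substrate=0 bound=3 product=9
t=11: arr=0 -> substrate=0 bound=3 product=9
t=12: arr=0 -> substrate=0 bound=0 product=12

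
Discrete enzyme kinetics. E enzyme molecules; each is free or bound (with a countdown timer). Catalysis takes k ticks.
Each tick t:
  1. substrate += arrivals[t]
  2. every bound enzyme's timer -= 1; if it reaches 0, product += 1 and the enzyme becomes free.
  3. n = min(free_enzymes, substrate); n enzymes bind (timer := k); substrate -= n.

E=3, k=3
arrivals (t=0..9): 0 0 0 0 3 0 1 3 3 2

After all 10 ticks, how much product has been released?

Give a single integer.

t=0: arr=0 -> substrate=0 bound=0 product=0
t=1: arr=0 -> substrate=0 bound=0 product=0
t=2: arr=0 -> substrate=0 bound=0 product=0
t=3: arr=0 -> substrate=0 bound=0 product=0
t=4: arr=3 -> substrate=0 bound=3 product=0
t=5: arr=0 -> substrate=0 bound=3 product=0
t=6: arr=1 -> substrate=1 bound=3 product=0
t=7: arr=3 -> substrate=1 bound=3 product=3
t=8: arr=3 -> substrate=4 bound=3 product=3
t=9: arr=2 -> substrate=6 bound=3 product=3

Answer: 3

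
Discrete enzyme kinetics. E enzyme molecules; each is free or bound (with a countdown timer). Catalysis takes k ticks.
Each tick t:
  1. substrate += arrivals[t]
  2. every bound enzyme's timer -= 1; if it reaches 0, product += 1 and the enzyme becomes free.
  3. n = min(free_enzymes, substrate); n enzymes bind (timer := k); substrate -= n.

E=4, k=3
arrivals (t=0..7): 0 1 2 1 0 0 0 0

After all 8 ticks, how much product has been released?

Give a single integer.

Answer: 4

Derivation:
t=0: arr=0 -> substrate=0 bound=0 product=0
t=1: arr=1 -> substrate=0 bound=1 product=0
t=2: arr=2 -> substrate=0 bound=3 product=0
t=3: arr=1 -> substrate=0 bound=4 product=0
t=4: arr=0 -> substrate=0 bound=3 product=1
t=5: arr=0 -> substrate=0 bound=1 product=3
t=6: arr=0 -> substrate=0 bound=0 product=4
t=7: arr=0 -> substrate=0 bound=0 product=4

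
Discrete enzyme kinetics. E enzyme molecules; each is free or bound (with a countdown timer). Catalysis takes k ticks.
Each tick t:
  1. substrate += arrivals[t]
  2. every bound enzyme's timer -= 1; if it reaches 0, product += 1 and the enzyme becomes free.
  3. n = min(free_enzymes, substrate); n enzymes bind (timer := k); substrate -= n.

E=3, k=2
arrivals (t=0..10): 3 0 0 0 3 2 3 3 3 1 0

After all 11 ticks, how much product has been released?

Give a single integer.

t=0: arr=3 -> substrate=0 bound=3 product=0
t=1: arr=0 -> substrate=0 bound=3 product=0
t=2: arr=0 -> substrate=0 bound=0 product=3
t=3: arr=0 -> substrate=0 bound=0 product=3
t=4: arr=3 -> substrate=0 bound=3 product=3
t=5: arr=2 -> substrate=2 bound=3 product=3
t=6: arr=3 -> substrate=2 bound=3 product=6
t=7: arr=3 -> substrate=5 bound=3 product=6
t=8: arr=3 -> substrate=5 bound=3 product=9
t=9: arr=1 -> substrate=6 bound=3 product=9
t=10: arr=0 -> substrate=3 bound=3 product=12

Answer: 12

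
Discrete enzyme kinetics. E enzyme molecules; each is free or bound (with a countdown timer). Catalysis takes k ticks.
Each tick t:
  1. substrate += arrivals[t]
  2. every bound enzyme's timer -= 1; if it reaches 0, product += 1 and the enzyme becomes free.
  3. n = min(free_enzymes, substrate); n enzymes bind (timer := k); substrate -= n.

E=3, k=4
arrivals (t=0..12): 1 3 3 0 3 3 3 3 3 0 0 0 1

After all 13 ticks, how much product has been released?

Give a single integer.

t=0: arr=1 -> substrate=0 bound=1 product=0
t=1: arr=3 -> substrate=1 bound=3 product=0
t=2: arr=3 -> substrate=4 bound=3 product=0
t=3: arr=0 -> substrate=4 bound=3 product=0
t=4: arr=3 -> substrate=6 bound=3 product=1
t=5: arr=3 -> substrate=7 bound=3 product=3
t=6: arr=3 -> substrate=10 bound=3 product=3
t=7: arr=3 -> substrate=13 bound=3 product=3
t=8: arr=3 -> substrate=15 bound=3 product=4
t=9: arr=0 -> substrate=13 bound=3 product=6
t=10: arr=0 -> substrate=13 bound=3 product=6
t=11: arr=0 -> substrate=13 bound=3 product=6
t=12: arr=1 -> substrate=13 bound=3 product=7

Answer: 7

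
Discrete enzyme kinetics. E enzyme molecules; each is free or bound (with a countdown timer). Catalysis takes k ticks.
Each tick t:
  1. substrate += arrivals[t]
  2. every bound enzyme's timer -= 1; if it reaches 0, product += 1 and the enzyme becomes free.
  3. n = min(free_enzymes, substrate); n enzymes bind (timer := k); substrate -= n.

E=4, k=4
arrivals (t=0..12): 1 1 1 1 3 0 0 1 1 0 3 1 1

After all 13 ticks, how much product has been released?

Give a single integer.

Answer: 9

Derivation:
t=0: arr=1 -> substrate=0 bound=1 product=0
t=1: arr=1 -> substrate=0 bound=2 product=0
t=2: arr=1 -> substrate=0 bound=3 product=0
t=3: arr=1 -> substrate=0 bound=4 product=0
t=4: arr=3 -> substrate=2 bound=4 product=1
t=5: arr=0 -> substrate=1 bound=4 product=2
t=6: arr=0 -> substrate=0 bound=4 product=3
t=7: arr=1 -> substrate=0 bound=4 product=4
t=8: arr=1 -> substrate=0 bound=4 product=5
t=9: arr=0 -> substrate=0 bound=3 product=6
t=10: arr=3 -> substrate=1 bound=4 product=7
t=11: arr=1 -> substrate=1 bound=4 product=8
t=12: arr=1 -> substrate=1 bound=4 product=9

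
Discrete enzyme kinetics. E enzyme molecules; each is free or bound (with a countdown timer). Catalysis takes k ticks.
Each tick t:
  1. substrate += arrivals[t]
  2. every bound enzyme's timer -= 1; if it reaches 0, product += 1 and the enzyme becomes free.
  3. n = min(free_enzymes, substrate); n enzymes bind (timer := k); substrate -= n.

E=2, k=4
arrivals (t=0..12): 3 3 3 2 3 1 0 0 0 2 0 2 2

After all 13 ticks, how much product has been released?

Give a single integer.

Answer: 6

Derivation:
t=0: arr=3 -> substrate=1 bound=2 product=0
t=1: arr=3 -> substrate=4 bound=2 product=0
t=2: arr=3 -> substrate=7 bound=2 product=0
t=3: arr=2 -> substrate=9 bound=2 product=0
t=4: arr=3 -> substrate=10 bound=2 product=2
t=5: arr=1 -> substrate=11 bound=2 product=2
t=6: arr=0 -> substrate=11 bound=2 product=2
t=7: arr=0 -> substrate=11 bound=2 product=2
t=8: arr=0 -> substrate=9 bound=2 product=4
t=9: arr=2 -> substrate=11 bound=2 product=4
t=10: arr=0 -> substrate=11 bound=2 product=4
t=11: arr=2 -> substrate=13 bound=2 product=4
t=12: arr=2 -> substrate=13 bound=2 product=6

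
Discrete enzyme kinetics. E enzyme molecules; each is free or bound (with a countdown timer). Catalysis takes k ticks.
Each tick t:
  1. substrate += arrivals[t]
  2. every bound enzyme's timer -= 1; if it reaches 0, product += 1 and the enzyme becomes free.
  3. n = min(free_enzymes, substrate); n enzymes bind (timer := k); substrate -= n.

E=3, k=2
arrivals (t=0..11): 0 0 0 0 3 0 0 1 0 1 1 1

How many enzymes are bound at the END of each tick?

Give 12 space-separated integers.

t=0: arr=0 -> substrate=0 bound=0 product=0
t=1: arr=0 -> substrate=0 bound=0 product=0
t=2: arr=0 -> substrate=0 bound=0 product=0
t=3: arr=0 -> substrate=0 bound=0 product=0
t=4: arr=3 -> substrate=0 bound=3 product=0
t=5: arr=0 -> substrate=0 bound=3 product=0
t=6: arr=0 -> substrate=0 bound=0 product=3
t=7: arr=1 -> substrate=0 bound=1 product=3
t=8: arr=0 -> substrate=0 bound=1 product=3
t=9: arr=1 -> substrate=0 bound=1 product=4
t=10: arr=1 -> substrate=0 bound=2 product=4
t=11: arr=1 -> substrate=0 bound=2 product=5

Answer: 0 0 0 0 3 3 0 1 1 1 2 2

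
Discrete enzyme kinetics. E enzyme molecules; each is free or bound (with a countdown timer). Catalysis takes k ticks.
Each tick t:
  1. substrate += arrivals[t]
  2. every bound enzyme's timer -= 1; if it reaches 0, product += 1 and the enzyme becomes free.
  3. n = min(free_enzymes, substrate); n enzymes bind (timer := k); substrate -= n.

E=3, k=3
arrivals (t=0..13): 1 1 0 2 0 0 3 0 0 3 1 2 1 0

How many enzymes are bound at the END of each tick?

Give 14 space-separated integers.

t=0: arr=1 -> substrate=0 bound=1 product=0
t=1: arr=1 -> substrate=0 bound=2 product=0
t=2: arr=0 -> substrate=0 bound=2 product=0
t=3: arr=2 -> substrate=0 bound=3 product=1
t=4: arr=0 -> substrate=0 bound=2 product=2
t=5: arr=0 -> substrate=0 bound=2 product=2
t=6: arr=3 -> substrate=0 bound=3 product=4
t=7: arr=0 -> substrate=0 bound=3 product=4
t=8: arr=0 -> substrate=0 bound=3 product=4
t=9: arr=3 -> substrate=0 bound=3 product=7
t=10: arr=1 -> substrate=1 bound=3 product=7
t=11: arr=2 -> substrate=3 bound=3 product=7
t=12: arr=1 -> substrate=1 bound=3 product=10
t=13: arr=0 -> substrate=1 bound=3 product=10

Answer: 1 2 2 3 2 2 3 3 3 3 3 3 3 3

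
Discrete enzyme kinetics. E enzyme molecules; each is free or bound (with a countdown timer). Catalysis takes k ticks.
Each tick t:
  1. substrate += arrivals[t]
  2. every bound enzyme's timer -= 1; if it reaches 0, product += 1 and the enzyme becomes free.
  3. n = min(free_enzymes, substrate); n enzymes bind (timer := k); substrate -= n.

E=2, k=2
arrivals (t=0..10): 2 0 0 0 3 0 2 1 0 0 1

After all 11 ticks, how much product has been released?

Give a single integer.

t=0: arr=2 -> substrate=0 bound=2 product=0
t=1: arr=0 -> substrate=0 bound=2 product=0
t=2: arr=0 -> substrate=0 bound=0 product=2
t=3: arr=0 -> substrate=0 bound=0 product=2
t=4: arr=3 -> substrate=1 bound=2 product=2
t=5: arr=0 -> substrate=1 bound=2 product=2
t=6: arr=2 -> substrate=1 bound=2 product=4
t=7: arr=1 -> substrate=2 bound=2 product=4
t=8: arr=0 -> substrate=0 bound=2 product=6
t=9: arr=0 -> substrate=0 bound=2 product=6
t=10: arr=1 -> substrate=0 bound=1 product=8

Answer: 8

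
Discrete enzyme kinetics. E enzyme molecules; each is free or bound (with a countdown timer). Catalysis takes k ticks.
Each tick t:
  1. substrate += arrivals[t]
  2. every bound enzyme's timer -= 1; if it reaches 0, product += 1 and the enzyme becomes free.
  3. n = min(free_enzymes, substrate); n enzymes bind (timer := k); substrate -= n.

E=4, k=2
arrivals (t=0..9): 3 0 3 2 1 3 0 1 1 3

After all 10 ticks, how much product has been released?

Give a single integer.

Answer: 13

Derivation:
t=0: arr=3 -> substrate=0 bound=3 product=0
t=1: arr=0 -> substrate=0 bound=3 product=0
t=2: arr=3 -> substrate=0 bound=3 product=3
t=3: arr=2 -> substrate=1 bound=4 product=3
t=4: arr=1 -> substrate=0 bound=3 product=6
t=5: arr=3 -> substrate=1 bound=4 product=7
t=6: arr=0 -> substrate=0 bound=3 product=9
t=7: arr=1 -> substrate=0 bound=2 product=11
t=8: arr=1 -> substrate=0 bound=2 product=12
t=9: arr=3 -> substrate=0 bound=4 product=13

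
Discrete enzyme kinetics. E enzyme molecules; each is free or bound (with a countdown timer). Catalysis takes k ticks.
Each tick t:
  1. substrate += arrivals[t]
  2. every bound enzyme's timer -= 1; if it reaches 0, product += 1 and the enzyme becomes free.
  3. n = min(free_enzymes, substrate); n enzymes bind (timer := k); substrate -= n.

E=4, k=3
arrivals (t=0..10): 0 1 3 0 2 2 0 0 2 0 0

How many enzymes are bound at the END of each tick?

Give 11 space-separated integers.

t=0: arr=0 -> substrate=0 bound=0 product=0
t=1: arr=1 -> substrate=0 bound=1 product=0
t=2: arr=3 -> substrate=0 bound=4 product=0
t=3: arr=0 -> substrate=0 bound=4 product=0
t=4: arr=2 -> substrate=1 bound=4 product=1
t=5: arr=2 -> substrate=0 bound=4 product=4
t=6: arr=0 -> substrate=0 bound=4 product=4
t=7: arr=0 -> substrate=0 bound=3 product=5
t=8: arr=2 -> substrate=0 bound=2 product=8
t=9: arr=0 -> substrate=0 bound=2 product=8
t=10: arr=0 -> substrate=0 bound=2 product=8

Answer: 0 1 4 4 4 4 4 3 2 2 2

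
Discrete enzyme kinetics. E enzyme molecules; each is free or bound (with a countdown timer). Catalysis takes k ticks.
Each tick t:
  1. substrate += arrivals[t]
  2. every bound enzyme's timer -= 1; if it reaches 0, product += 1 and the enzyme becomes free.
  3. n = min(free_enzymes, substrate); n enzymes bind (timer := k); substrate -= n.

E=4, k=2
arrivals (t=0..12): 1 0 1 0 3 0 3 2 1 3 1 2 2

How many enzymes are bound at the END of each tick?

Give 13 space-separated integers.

t=0: arr=1 -> substrate=0 bound=1 product=0
t=1: arr=0 -> substrate=0 bound=1 product=0
t=2: arr=1 -> substrate=0 bound=1 product=1
t=3: arr=0 -> substrate=0 bound=1 product=1
t=4: arr=3 -> substrate=0 bound=3 product=2
t=5: arr=0 -> substrate=0 bound=3 product=2
t=6: arr=3 -> substrate=0 bound=3 product=5
t=7: arr=2 -> substrate=1 bound=4 product=5
t=8: arr=1 -> substrate=0 bound=3 product=8
t=9: arr=3 -> substrate=1 bound=4 product=9
t=10: arr=1 -> substrate=0 bound=4 product=11
t=11: arr=2 -> substrate=0 bound=4 product=13
t=12: arr=2 -> substrate=0 bound=4 product=15

Answer: 1 1 1 1 3 3 3 4 3 4 4 4 4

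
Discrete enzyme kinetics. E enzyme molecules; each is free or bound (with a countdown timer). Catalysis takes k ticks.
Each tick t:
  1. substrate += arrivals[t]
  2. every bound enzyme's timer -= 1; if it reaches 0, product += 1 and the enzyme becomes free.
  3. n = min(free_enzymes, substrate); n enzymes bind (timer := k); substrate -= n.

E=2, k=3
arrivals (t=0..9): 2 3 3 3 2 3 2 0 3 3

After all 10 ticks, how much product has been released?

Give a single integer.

Answer: 6

Derivation:
t=0: arr=2 -> substrate=0 bound=2 product=0
t=1: arr=3 -> substrate=3 bound=2 product=0
t=2: arr=3 -> substrate=6 bound=2 product=0
t=3: arr=3 -> substrate=7 bound=2 product=2
t=4: arr=2 -> substrate=9 bound=2 product=2
t=5: arr=3 -> substrate=12 bound=2 product=2
t=6: arr=2 -> substrate=12 bound=2 product=4
t=7: arr=0 -> substrate=12 bound=2 product=4
t=8: arr=3 -> substrate=15 bound=2 product=4
t=9: arr=3 -> substrate=16 bound=2 product=6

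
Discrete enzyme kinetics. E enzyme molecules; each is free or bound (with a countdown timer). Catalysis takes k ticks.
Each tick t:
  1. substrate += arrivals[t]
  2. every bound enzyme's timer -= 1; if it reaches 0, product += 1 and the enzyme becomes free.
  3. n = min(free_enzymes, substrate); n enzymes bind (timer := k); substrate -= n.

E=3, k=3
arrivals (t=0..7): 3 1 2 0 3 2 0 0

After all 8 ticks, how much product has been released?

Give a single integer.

t=0: arr=3 -> substrate=0 bound=3 product=0
t=1: arr=1 -> substrate=1 bound=3 product=0
t=2: arr=2 -> substrate=3 bound=3 product=0
t=3: arr=0 -> substrate=0 bound=3 product=3
t=4: arr=3 -> substrate=3 bound=3 product=3
t=5: arr=2 -> substrate=5 bound=3 product=3
t=6: arr=0 -> substrate=2 bound=3 product=6
t=7: arr=0 -> substrate=2 bound=3 product=6

Answer: 6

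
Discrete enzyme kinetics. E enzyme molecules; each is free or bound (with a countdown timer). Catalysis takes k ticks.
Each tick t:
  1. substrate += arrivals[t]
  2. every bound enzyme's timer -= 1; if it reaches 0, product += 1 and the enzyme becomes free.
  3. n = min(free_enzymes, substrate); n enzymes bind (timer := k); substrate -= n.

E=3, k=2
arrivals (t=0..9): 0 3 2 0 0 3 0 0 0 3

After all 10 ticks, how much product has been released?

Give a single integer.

Answer: 8

Derivation:
t=0: arr=0 -> substrate=0 bound=0 product=0
t=1: arr=3 -> substrate=0 bound=3 product=0
t=2: arr=2 -> substrate=2 bound=3 product=0
t=3: arr=0 -> substrate=0 bound=2 product=3
t=4: arr=0 -> substrate=0 bound=2 product=3
t=5: arr=3 -> substrate=0 bound=3 product=5
t=6: arr=0 -> substrate=0 bound=3 product=5
t=7: arr=0 -> substrate=0 bound=0 product=8
t=8: arr=0 -> substrate=0 bound=0 product=8
t=9: arr=3 -> substrate=0 bound=3 product=8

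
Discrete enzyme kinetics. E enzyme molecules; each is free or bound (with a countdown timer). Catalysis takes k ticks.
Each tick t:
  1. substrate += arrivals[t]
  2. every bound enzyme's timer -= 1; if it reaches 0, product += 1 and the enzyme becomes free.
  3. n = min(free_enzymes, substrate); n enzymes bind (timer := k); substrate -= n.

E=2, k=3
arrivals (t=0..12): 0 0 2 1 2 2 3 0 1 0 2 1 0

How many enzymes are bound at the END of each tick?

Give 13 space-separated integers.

t=0: arr=0 -> substrate=0 bound=0 product=0
t=1: arr=0 -> substrate=0 bound=0 product=0
t=2: arr=2 -> substrate=0 bound=2 product=0
t=3: arr=1 -> substrate=1 bound=2 product=0
t=4: arr=2 -> substrate=3 bound=2 product=0
t=5: arr=2 -> substrate=3 bound=2 product=2
t=6: arr=3 -> substrate=6 bound=2 product=2
t=7: arr=0 -> substrate=6 bound=2 product=2
t=8: arr=1 -> substrate=5 bound=2 product=4
t=9: arr=0 -> substrate=5 bound=2 product=4
t=10: arr=2 -> substrate=7 bound=2 product=4
t=11: arr=1 -> substrate=6 bound=2 product=6
t=12: arr=0 -> substrate=6 bound=2 product=6

Answer: 0 0 2 2 2 2 2 2 2 2 2 2 2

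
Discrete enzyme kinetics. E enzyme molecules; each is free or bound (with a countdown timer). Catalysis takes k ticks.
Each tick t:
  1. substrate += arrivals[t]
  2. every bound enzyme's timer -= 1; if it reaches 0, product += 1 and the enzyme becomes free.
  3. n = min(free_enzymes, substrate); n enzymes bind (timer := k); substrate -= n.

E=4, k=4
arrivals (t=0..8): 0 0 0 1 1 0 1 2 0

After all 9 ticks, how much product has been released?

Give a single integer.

t=0: arr=0 -> substrate=0 bound=0 product=0
t=1: arr=0 -> substrate=0 bound=0 product=0
t=2: arr=0 -> substrate=0 bound=0 product=0
t=3: arr=1 -> substrate=0 bound=1 product=0
t=4: arr=1 -> substrate=0 bound=2 product=0
t=5: arr=0 -> substrate=0 bound=2 product=0
t=6: arr=1 -> substrate=0 bound=3 product=0
t=7: arr=2 -> substrate=0 bound=4 product=1
t=8: arr=0 -> substrate=0 bound=3 product=2

Answer: 2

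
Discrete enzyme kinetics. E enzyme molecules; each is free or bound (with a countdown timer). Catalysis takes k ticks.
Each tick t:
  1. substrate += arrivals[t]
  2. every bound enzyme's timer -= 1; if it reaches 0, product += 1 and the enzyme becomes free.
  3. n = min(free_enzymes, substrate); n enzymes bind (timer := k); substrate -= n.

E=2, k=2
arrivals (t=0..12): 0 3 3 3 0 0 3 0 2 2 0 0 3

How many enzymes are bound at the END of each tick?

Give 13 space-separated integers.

Answer: 0 2 2 2 2 2 2 2 2 2 2 2 2

Derivation:
t=0: arr=0 -> substrate=0 bound=0 product=0
t=1: arr=3 -> substrate=1 bound=2 product=0
t=2: arr=3 -> substrate=4 bound=2 product=0
t=3: arr=3 -> substrate=5 bound=2 product=2
t=4: arr=0 -> substrate=5 bound=2 product=2
t=5: arr=0 -> substrate=3 bound=2 product=4
t=6: arr=3 -> substrate=6 bound=2 product=4
t=7: arr=0 -> substrate=4 bound=2 product=6
t=8: arr=2 -> substrate=6 bound=2 product=6
t=9: arr=2 -> substrate=6 bound=2 product=8
t=10: arr=0 -> substrate=6 bound=2 product=8
t=11: arr=0 -> substrate=4 bound=2 product=10
t=12: arr=3 -> substrate=7 bound=2 product=10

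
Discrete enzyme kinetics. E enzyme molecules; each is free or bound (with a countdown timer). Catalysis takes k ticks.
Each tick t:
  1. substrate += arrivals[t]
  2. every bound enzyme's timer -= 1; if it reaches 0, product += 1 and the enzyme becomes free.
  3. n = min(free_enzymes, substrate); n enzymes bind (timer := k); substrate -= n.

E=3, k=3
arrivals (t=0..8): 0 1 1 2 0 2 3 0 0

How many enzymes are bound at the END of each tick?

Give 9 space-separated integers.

Answer: 0 1 2 3 3 3 3 3 3

Derivation:
t=0: arr=0 -> substrate=0 bound=0 product=0
t=1: arr=1 -> substrate=0 bound=1 product=0
t=2: arr=1 -> substrate=0 bound=2 product=0
t=3: arr=2 -> substrate=1 bound=3 product=0
t=4: arr=0 -> substrate=0 bound=3 product=1
t=5: arr=2 -> substrate=1 bound=3 product=2
t=6: arr=3 -> substrate=3 bound=3 product=3
t=7: arr=0 -> substrate=2 bound=3 product=4
t=8: arr=0 -> substrate=1 bound=3 product=5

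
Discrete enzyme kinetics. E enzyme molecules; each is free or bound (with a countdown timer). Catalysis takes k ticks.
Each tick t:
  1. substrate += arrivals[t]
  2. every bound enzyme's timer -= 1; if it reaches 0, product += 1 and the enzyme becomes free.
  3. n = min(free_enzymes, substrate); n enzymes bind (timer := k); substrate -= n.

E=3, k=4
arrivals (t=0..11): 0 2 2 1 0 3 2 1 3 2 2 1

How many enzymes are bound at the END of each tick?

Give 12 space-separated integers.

Answer: 0 2 3 3 3 3 3 3 3 3 3 3

Derivation:
t=0: arr=0 -> substrate=0 bound=0 product=0
t=1: arr=2 -> substrate=0 bound=2 product=0
t=2: arr=2 -> substrate=1 bound=3 product=0
t=3: arr=1 -> substrate=2 bound=3 product=0
t=4: arr=0 -> substrate=2 bound=3 product=0
t=5: arr=3 -> substrate=3 bound=3 product=2
t=6: arr=2 -> substrate=4 bound=3 product=3
t=7: arr=1 -> substrate=5 bound=3 product=3
t=8: arr=3 -> substrate=8 bound=3 product=3
t=9: arr=2 -> substrate=8 bound=3 product=5
t=10: arr=2 -> substrate=9 bound=3 product=6
t=11: arr=1 -> substrate=10 bound=3 product=6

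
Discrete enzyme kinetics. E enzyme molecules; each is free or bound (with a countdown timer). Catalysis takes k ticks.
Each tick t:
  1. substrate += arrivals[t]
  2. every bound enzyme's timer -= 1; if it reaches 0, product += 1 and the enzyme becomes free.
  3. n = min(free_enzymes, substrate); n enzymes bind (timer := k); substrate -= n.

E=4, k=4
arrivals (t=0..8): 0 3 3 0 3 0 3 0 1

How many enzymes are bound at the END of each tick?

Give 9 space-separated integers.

t=0: arr=0 -> substrate=0 bound=0 product=0
t=1: arr=3 -> substrate=0 bound=3 product=0
t=2: arr=3 -> substrate=2 bound=4 product=0
t=3: arr=0 -> substrate=2 bound=4 product=0
t=4: arr=3 -> substrate=5 bound=4 product=0
t=5: arr=0 -> substrate=2 bound=4 product=3
t=6: arr=3 -> substrate=4 bound=4 product=4
t=7: arr=0 -> substrate=4 bound=4 product=4
t=8: arr=1 -> substrate=5 bound=4 product=4

Answer: 0 3 4 4 4 4 4 4 4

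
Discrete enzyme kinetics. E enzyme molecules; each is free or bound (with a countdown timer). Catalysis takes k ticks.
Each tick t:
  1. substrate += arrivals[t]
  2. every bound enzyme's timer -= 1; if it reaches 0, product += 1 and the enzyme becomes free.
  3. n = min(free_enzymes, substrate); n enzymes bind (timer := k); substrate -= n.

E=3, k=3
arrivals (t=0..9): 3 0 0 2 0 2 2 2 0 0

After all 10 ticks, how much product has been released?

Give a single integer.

Answer: 8

Derivation:
t=0: arr=3 -> substrate=0 bound=3 product=0
t=1: arr=0 -> substrate=0 bound=3 product=0
t=2: arr=0 -> substrate=0 bound=3 product=0
t=3: arr=2 -> substrate=0 bound=2 product=3
t=4: arr=0 -> substrate=0 bound=2 product=3
t=5: arr=2 -> substrate=1 bound=3 product=3
t=6: arr=2 -> substrate=1 bound=3 product=5
t=7: arr=2 -> substrate=3 bound=3 product=5
t=8: arr=0 -> substrate=2 bound=3 product=6
t=9: arr=0 -> substrate=0 bound=3 product=8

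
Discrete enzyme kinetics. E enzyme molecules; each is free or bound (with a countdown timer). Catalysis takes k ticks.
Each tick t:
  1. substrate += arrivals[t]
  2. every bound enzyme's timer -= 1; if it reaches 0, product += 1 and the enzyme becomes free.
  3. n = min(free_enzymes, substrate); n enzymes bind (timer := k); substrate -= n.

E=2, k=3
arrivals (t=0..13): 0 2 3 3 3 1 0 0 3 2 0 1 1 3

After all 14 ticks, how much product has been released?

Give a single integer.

t=0: arr=0 -> substrate=0 bound=0 product=0
t=1: arr=2 -> substrate=0 bound=2 product=0
t=2: arr=3 -> substrate=3 bound=2 product=0
t=3: arr=3 -> substrate=6 bound=2 product=0
t=4: arr=3 -> substrate=7 bound=2 product=2
t=5: arr=1 -> substrate=8 bound=2 product=2
t=6: arr=0 -> substrate=8 bound=2 product=2
t=7: arr=0 -> substrate=6 bound=2 product=4
t=8: arr=3 -> substrate=9 bound=2 product=4
t=9: arr=2 -> substrate=11 bound=2 product=4
t=10: arr=0 -> substrate=9 bound=2 product=6
t=11: arr=1 -> substrate=10 bound=2 product=6
t=12: arr=1 -> substrate=11 bound=2 product=6
t=13: arr=3 -> substrate=12 bound=2 product=8

Answer: 8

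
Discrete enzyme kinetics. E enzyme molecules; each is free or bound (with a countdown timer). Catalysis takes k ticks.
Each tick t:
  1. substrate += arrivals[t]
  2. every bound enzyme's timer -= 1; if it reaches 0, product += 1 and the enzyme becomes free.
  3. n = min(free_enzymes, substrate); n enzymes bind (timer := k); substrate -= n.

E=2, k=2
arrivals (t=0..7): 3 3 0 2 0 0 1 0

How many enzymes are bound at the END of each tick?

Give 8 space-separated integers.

Answer: 2 2 2 2 2 2 2 2

Derivation:
t=0: arr=3 -> substrate=1 bound=2 product=0
t=1: arr=3 -> substrate=4 bound=2 product=0
t=2: arr=0 -> substrate=2 bound=2 product=2
t=3: arr=2 -> substrate=4 bound=2 product=2
t=4: arr=0 -> substrate=2 bound=2 product=4
t=5: arr=0 -> substrate=2 bound=2 product=4
t=6: arr=1 -> substrate=1 bound=2 product=6
t=7: arr=0 -> substrate=1 bound=2 product=6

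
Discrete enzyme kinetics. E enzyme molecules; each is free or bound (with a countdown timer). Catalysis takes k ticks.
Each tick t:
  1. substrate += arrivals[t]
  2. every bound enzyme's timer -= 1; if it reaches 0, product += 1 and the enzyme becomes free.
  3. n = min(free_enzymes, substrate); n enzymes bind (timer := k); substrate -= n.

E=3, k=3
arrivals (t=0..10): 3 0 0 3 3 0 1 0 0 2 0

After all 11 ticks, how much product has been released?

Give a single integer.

Answer: 9

Derivation:
t=0: arr=3 -> substrate=0 bound=3 product=0
t=1: arr=0 -> substrate=0 bound=3 product=0
t=2: arr=0 -> substrate=0 bound=3 product=0
t=3: arr=3 -> substrate=0 bound=3 product=3
t=4: arr=3 -> substrate=3 bound=3 product=3
t=5: arr=0 -> substrate=3 bound=3 product=3
t=6: arr=1 -> substrate=1 bound=3 product=6
t=7: arr=0 -> substrate=1 bound=3 product=6
t=8: arr=0 -> substrate=1 bound=3 product=6
t=9: arr=2 -> substrate=0 bound=3 product=9
t=10: arr=0 -> substrate=0 bound=3 product=9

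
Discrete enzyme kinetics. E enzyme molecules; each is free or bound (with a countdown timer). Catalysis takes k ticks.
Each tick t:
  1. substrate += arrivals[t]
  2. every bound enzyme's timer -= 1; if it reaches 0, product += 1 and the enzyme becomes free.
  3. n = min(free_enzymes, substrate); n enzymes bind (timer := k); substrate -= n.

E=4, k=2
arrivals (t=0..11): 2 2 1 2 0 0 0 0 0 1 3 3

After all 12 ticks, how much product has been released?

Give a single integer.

Answer: 8

Derivation:
t=0: arr=2 -> substrate=0 bound=2 product=0
t=1: arr=2 -> substrate=0 bound=4 product=0
t=2: arr=1 -> substrate=0 bound=3 product=2
t=3: arr=2 -> substrate=0 bound=3 product=4
t=4: arr=0 -> substrate=0 bound=2 product=5
t=5: arr=0 -> substrate=0 bound=0 product=7
t=6: arr=0 -> substrate=0 bound=0 product=7
t=7: arr=0 -> substrate=0 bound=0 product=7
t=8: arr=0 -> substrate=0 bound=0 product=7
t=9: arr=1 -> substrate=0 bound=1 product=7
t=10: arr=3 -> substrate=0 bound=4 product=7
t=11: arr=3 -> substrate=2 bound=4 product=8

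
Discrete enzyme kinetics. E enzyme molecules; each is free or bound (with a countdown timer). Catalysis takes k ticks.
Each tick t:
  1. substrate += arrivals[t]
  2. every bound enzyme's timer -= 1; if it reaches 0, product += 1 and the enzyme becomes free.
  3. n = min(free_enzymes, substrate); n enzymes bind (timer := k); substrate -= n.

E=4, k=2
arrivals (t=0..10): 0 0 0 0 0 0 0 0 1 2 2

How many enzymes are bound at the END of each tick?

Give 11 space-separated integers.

Answer: 0 0 0 0 0 0 0 0 1 3 4

Derivation:
t=0: arr=0 -> substrate=0 bound=0 product=0
t=1: arr=0 -> substrate=0 bound=0 product=0
t=2: arr=0 -> substrate=0 bound=0 product=0
t=3: arr=0 -> substrate=0 bound=0 product=0
t=4: arr=0 -> substrate=0 bound=0 product=0
t=5: arr=0 -> substrate=0 bound=0 product=0
t=6: arr=0 -> substrate=0 bound=0 product=0
t=7: arr=0 -> substrate=0 bound=0 product=0
t=8: arr=1 -> substrate=0 bound=1 product=0
t=9: arr=2 -> substrate=0 bound=3 product=0
t=10: arr=2 -> substrate=0 bound=4 product=1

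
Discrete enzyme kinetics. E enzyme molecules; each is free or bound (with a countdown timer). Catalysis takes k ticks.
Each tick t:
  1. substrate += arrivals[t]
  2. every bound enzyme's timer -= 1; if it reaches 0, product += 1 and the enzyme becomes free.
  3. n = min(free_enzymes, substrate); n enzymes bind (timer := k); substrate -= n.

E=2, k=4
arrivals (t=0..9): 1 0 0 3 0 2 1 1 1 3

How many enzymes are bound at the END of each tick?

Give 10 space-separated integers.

Answer: 1 1 1 2 2 2 2 2 2 2

Derivation:
t=0: arr=1 -> substrate=0 bound=1 product=0
t=1: arr=0 -> substrate=0 bound=1 product=0
t=2: arr=0 -> substrate=0 bound=1 product=0
t=3: arr=3 -> substrate=2 bound=2 product=0
t=4: arr=0 -> substrate=1 bound=2 product=1
t=5: arr=2 -> substrate=3 bound=2 product=1
t=6: arr=1 -> substrate=4 bound=2 product=1
t=7: arr=1 -> substrate=4 bound=2 product=2
t=8: arr=1 -> substrate=4 bound=2 product=3
t=9: arr=3 -> substrate=7 bound=2 product=3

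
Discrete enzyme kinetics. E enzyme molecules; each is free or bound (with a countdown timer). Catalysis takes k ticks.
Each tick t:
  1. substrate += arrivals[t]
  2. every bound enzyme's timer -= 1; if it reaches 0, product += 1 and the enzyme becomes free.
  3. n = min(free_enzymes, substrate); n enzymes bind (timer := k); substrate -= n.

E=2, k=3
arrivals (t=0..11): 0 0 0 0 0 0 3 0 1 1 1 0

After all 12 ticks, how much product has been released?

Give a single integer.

Answer: 2

Derivation:
t=0: arr=0 -> substrate=0 bound=0 product=0
t=1: arr=0 -> substrate=0 bound=0 product=0
t=2: arr=0 -> substrate=0 bound=0 product=0
t=3: arr=0 -> substrate=0 bound=0 product=0
t=4: arr=0 -> substrate=0 bound=0 product=0
t=5: arr=0 -> substrate=0 bound=0 product=0
t=6: arr=3 -> substrate=1 bound=2 product=0
t=7: arr=0 -> substrate=1 bound=2 product=0
t=8: arr=1 -> substrate=2 bound=2 product=0
t=9: arr=1 -> substrate=1 bound=2 product=2
t=10: arr=1 -> substrate=2 bound=2 product=2
t=11: arr=0 -> substrate=2 bound=2 product=2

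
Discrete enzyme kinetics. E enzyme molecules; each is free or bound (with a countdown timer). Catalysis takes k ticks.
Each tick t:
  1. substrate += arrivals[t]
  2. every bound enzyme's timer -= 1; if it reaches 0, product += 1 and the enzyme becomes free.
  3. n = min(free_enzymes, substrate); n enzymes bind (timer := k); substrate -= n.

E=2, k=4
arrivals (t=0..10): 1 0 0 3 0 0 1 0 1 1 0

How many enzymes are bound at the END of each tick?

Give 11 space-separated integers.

t=0: arr=1 -> substrate=0 bound=1 product=0
t=1: arr=0 -> substrate=0 bound=1 product=0
t=2: arr=0 -> substrate=0 bound=1 product=0
t=3: arr=3 -> substrate=2 bound=2 product=0
t=4: arr=0 -> substrate=1 bound=2 product=1
t=5: arr=0 -> substrate=1 bound=2 product=1
t=6: arr=1 -> substrate=2 bound=2 product=1
t=7: arr=0 -> substrate=1 bound=2 product=2
t=8: arr=1 -> substrate=1 bound=2 product=3
t=9: arr=1 -> substrate=2 bound=2 product=3
t=10: arr=0 -> substrate=2 bound=2 product=3

Answer: 1 1 1 2 2 2 2 2 2 2 2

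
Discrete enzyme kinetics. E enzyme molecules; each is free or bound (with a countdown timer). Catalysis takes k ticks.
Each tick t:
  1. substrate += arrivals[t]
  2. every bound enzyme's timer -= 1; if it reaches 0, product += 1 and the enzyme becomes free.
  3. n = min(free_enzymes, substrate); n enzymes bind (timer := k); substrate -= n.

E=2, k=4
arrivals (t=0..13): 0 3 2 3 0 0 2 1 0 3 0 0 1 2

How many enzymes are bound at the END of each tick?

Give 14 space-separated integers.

t=0: arr=0 -> substrate=0 bound=0 product=0
t=1: arr=3 -> substrate=1 bound=2 product=0
t=2: arr=2 -> substrate=3 bound=2 product=0
t=3: arr=3 -> substrate=6 bound=2 product=0
t=4: arr=0 -> substrate=6 bound=2 product=0
t=5: arr=0 -> substrate=4 bound=2 product=2
t=6: arr=2 -> substrate=6 bound=2 product=2
t=7: arr=1 -> substrate=7 bound=2 product=2
t=8: arr=0 -> substrate=7 bound=2 product=2
t=9: arr=3 -> substrate=8 bound=2 product=4
t=10: arr=0 -> substrate=8 bound=2 product=4
t=11: arr=0 -> substrate=8 bound=2 product=4
t=12: arr=1 -> substrate=9 bound=2 product=4
t=13: arr=2 -> substrate=9 bound=2 product=6

Answer: 0 2 2 2 2 2 2 2 2 2 2 2 2 2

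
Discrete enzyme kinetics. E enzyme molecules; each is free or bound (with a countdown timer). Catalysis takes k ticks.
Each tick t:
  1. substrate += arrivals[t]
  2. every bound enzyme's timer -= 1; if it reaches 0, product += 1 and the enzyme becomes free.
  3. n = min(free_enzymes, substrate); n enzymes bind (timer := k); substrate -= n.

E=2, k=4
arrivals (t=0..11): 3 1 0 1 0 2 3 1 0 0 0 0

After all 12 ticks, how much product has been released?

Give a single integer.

t=0: arr=3 -> substrate=1 bound=2 product=0
t=1: arr=1 -> substrate=2 bound=2 product=0
t=2: arr=0 -> substrate=2 bound=2 product=0
t=3: arr=1 -> substrate=3 bound=2 product=0
t=4: arr=0 -> substrate=1 bound=2 product=2
t=5: arr=2 -> substrate=3 bound=2 product=2
t=6: arr=3 -> substrate=6 bound=2 product=2
t=7: arr=1 -> substrate=7 bound=2 product=2
t=8: arr=0 -> substrate=5 bound=2 product=4
t=9: arr=0 -> substrate=5 bound=2 product=4
t=10: arr=0 -> substrate=5 bound=2 product=4
t=11: arr=0 -> substrate=5 bound=2 product=4

Answer: 4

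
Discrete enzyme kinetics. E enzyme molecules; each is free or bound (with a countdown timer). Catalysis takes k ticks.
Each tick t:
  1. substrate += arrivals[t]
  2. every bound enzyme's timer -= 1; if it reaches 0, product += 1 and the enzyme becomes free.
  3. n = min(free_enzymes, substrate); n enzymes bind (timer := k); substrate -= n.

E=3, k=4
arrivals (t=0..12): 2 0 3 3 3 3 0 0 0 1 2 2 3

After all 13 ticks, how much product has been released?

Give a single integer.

Answer: 8

Derivation:
t=0: arr=2 -> substrate=0 bound=2 product=0
t=1: arr=0 -> substrate=0 bound=2 product=0
t=2: arr=3 -> substrate=2 bound=3 product=0
t=3: arr=3 -> substrate=5 bound=3 product=0
t=4: arr=3 -> substrate=6 bound=3 product=2
t=5: arr=3 -> substrate=9 bound=3 product=2
t=6: arr=0 -> substrate=8 bound=3 product=3
t=7: arr=0 -> substrate=8 bound=3 product=3
t=8: arr=0 -> substrate=6 bound=3 product=5
t=9: arr=1 -> substrate=7 bound=3 product=5
t=10: arr=2 -> substrate=8 bound=3 product=6
t=11: arr=2 -> substrate=10 bound=3 product=6
t=12: arr=3 -> substrate=11 bound=3 product=8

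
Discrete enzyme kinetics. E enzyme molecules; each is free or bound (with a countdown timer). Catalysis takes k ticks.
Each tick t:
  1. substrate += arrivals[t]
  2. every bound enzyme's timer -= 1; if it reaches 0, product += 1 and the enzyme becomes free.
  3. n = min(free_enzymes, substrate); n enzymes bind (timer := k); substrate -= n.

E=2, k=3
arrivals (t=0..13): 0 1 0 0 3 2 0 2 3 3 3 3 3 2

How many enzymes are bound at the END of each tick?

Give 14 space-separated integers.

t=0: arr=0 -> substrate=0 bound=0 product=0
t=1: arr=1 -> substrate=0 bound=1 product=0
t=2: arr=0 -> substrate=0 bound=1 product=0
t=3: arr=0 -> substrate=0 bound=1 product=0
t=4: arr=3 -> substrate=1 bound=2 product=1
t=5: arr=2 -> substrate=3 bound=2 product=1
t=6: arr=0 -> substrate=3 bound=2 product=1
t=7: arr=2 -> substrate=3 bound=2 product=3
t=8: arr=3 -> substrate=6 bound=2 product=3
t=9: arr=3 -> substrate=9 bound=2 product=3
t=10: arr=3 -> substrate=10 bound=2 product=5
t=11: arr=3 -> substrate=13 bound=2 product=5
t=12: arr=3 -> substrate=16 bound=2 product=5
t=13: arr=2 -> substrate=16 bound=2 product=7

Answer: 0 1 1 1 2 2 2 2 2 2 2 2 2 2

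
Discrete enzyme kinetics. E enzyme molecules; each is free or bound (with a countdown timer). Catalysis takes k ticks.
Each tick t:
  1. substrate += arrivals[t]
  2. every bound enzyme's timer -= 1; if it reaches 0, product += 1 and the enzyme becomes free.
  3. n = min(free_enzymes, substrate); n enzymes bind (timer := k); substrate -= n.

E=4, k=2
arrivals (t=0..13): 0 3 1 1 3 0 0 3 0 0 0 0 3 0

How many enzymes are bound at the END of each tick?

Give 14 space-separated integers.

Answer: 0 3 4 2 4 3 0 3 3 0 0 0 3 3

Derivation:
t=0: arr=0 -> substrate=0 bound=0 product=0
t=1: arr=3 -> substrate=0 bound=3 product=0
t=2: arr=1 -> substrate=0 bound=4 product=0
t=3: arr=1 -> substrate=0 bound=2 product=3
t=4: arr=3 -> substrate=0 bound=4 product=4
t=5: arr=0 -> substrate=0 bound=3 product=5
t=6: arr=0 -> substrate=0 bound=0 product=8
t=7: arr=3 -> substrate=0 bound=3 product=8
t=8: arr=0 -> substrate=0 bound=3 product=8
t=9: arr=0 -> substrate=0 bound=0 product=11
t=10: arr=0 -> substrate=0 bound=0 product=11
t=11: arr=0 -> substrate=0 bound=0 product=11
t=12: arr=3 -> substrate=0 bound=3 product=11
t=13: arr=0 -> substrate=0 bound=3 product=11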